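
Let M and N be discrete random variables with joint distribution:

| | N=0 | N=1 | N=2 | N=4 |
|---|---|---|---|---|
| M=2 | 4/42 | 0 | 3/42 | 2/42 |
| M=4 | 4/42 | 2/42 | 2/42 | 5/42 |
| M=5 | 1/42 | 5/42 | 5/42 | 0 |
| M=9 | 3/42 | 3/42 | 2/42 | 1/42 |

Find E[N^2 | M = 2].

44/9

P(M = 2) = 3/14.
Σ N^2·P over the event = 0·(4/42) + 4·(3/42) + 16·(2/42) = 22/21.
E[N^2 | M = 2] = (22/21) / (3/14) = 44/9.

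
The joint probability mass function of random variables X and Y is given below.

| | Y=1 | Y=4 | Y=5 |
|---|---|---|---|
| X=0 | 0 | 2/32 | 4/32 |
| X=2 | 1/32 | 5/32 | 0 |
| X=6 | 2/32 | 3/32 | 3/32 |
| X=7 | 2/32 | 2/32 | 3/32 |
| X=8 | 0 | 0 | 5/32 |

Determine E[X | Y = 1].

P(Y = 1) = 5/32.
Σ X·P over the event = 2·(1/32) + 6·(2/32) + 7·(2/32) = 7/8.
E[X | Y = 1] = (7/8) / (5/32) = 28/5.

28/5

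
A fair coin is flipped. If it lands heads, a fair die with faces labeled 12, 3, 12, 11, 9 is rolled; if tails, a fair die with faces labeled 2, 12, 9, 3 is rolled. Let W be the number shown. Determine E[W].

159/20

E[W | heads] = (12+3+12+11+9)/5 = 47/5.
E[W | tails] = (2+12+9+3)/4 = 13/2.
By the law of total expectation,
E[W] = (1/2)·(47/5) + (1/2)·(13/2) = 159/20.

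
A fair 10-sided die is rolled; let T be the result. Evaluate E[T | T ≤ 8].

Given T ≤ 8, T is equally likely to be any of {1, 2, 3, 4, 5, 6, 7, 8}.
E[T | T ≤ 8] = (1 + 2 + 3 + 4 + 5 + 6 + 7 + 8) / 8 = 9/2.

9/2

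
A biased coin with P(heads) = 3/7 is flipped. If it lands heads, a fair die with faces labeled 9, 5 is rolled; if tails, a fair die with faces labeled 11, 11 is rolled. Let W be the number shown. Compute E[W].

E[W | heads] = (9+5)/2 = 7.
E[W | tails] = (11+11)/2 = 11.
By the law of total expectation,
E[W] = (3/7)·(7) + (4/7)·(11) = 65/7.

65/7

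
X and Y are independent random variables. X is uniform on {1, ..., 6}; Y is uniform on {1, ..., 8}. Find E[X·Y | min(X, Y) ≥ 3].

P(min(X, Y) ≥ 3) = 1/2.
Summing XY·P(x,y) over outcomes with min(X, Y) ≥ 3 gives 99/8.
E[X·Y | min(X, Y) ≥ 3] = (99/8) / (1/2) = 99/4.

99/4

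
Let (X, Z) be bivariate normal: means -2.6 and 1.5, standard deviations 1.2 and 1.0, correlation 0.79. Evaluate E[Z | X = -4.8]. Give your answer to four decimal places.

The regression of Z on X has slope ρ·σ_Z/σ_X and passes through (μ_X, μ_Z).
E[Z | X=-4.8] = 1.5 + (0.79)·(1.0/1.2)·(-4.8 − (-2.6)) = 1.5 + (0.65833)·(-2.2) = 0.0517.

0.0517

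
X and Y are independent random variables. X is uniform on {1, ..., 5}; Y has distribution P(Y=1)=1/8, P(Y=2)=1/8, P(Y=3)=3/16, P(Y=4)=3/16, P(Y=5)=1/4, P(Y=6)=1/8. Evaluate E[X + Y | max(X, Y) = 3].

P(max(X, Y) = 3) = 13/80.
Summing (X+Y)·P(x,y) over outcomes with max(X, Y) = 3 gives 63/80.
E[X + Y | max(X, Y) = 3] = (63/80) / (13/80) = 63/13.

63/13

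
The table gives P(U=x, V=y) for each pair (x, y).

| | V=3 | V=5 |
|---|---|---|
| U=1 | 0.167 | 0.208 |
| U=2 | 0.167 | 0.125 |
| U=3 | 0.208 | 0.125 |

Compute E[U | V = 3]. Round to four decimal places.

P(V = 3) = 0.542.
Σ U·P over the event = 1·(0.167) + 2·(0.167) + 3·(0.208) = 1.125.
E[U | V = 3] = (1.125) / (0.542) = 2.0756.

2.0756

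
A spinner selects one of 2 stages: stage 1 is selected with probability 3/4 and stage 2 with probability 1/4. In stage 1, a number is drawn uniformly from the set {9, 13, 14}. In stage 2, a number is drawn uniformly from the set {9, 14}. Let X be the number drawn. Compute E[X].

E[X | stage 1] = (9+13+14)/3 = 12.
E[X | stage 2] = (9+14)/2 = 23/2.
By the law of total expectation,
E[X] = (3/4)·(12) + (1/4)·(23/2) = 95/8.

95/8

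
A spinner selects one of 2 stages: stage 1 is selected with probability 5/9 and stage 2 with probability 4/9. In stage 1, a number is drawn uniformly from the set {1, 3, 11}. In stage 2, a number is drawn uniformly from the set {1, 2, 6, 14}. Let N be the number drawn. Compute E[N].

E[N | stage 1] = (1+3+11)/3 = 5.
E[N | stage 2] = (1+2+6+14)/4 = 23/4.
E[N] = (5/9)·(5) + (4/9)·(23/4) = 16/3.

16/3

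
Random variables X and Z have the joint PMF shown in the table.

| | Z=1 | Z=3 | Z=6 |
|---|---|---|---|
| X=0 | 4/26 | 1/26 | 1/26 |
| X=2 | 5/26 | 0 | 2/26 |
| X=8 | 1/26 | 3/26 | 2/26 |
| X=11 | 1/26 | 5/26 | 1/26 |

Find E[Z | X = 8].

11/3

P(X = 8) = 3/13.
Summing Z·P(X=x,Z=y) over the conditioning event gives 11/13.
E[Z | X = 8] = (11/13) / (3/13) = 11/3.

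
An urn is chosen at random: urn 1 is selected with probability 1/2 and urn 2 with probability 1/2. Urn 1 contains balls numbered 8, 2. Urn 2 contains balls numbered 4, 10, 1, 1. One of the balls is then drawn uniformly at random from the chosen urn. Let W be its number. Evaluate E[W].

E[W | urn 1] = (8+2)/2 = 5.
E[W | urn 2] = (4+10+1+1)/4 = 4.
E[W] = (1/2)·(5) + (1/2)·(4) = 9/2.

9/2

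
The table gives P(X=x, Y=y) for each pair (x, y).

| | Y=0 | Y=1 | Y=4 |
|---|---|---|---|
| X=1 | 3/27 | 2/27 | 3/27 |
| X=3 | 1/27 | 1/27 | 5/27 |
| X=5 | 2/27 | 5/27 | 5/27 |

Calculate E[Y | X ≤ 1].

P(X ≤ 1) = 8/27.
Summing Y·P(X=x,Y=y) over the conditioning event gives 14/27.
E[Y | X ≤ 1] = (14/27) / (8/27) = 7/4.

7/4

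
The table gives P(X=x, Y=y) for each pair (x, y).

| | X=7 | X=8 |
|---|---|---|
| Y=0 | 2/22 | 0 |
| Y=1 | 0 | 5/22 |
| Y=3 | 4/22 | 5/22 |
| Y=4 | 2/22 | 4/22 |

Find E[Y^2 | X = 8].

57/7

P(X = 8) = 7/11.
Σ Y^2·P over the event = 1·(5/22) + 9·(5/22) + 16·(4/22) = 57/11.
E[Y^2 | X = 8] = (57/11) / (7/11) = 57/7.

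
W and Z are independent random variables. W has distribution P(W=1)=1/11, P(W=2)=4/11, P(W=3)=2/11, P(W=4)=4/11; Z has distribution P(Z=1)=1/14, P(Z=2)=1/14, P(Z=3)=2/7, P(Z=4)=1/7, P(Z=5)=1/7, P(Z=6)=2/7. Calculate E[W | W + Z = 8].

P(W + Z = 8) = 2/11.
Summing W·P(x,y) over outcomes with W + Z = 8 gives 38/77.
E[W | W + Z = 8] = (38/77) / (2/11) = 19/7.

19/7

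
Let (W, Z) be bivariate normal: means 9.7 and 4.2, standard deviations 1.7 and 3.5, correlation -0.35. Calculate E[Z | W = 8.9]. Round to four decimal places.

4.7765

E[Z | W=x] = μ_Z + ρ(σ_Z/σ_W)(x − μ_W) for jointly normal variables.
E[Z | W=8.9] = 4.2 + (-0.35)·(3.5/1.7)·(8.9 − (9.7)) = 4.2 + (-0.72059)·(-0.8) = 4.7765.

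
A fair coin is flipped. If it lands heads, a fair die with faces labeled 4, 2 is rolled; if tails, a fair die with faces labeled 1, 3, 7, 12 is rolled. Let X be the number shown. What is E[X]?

E[X | heads] = (4+2)/2 = 3.
E[X | tails] = (1+3+7+12)/4 = 23/4.
E[X] = (1/2)·(3) + (1/2)·(23/4) = 35/8.

35/8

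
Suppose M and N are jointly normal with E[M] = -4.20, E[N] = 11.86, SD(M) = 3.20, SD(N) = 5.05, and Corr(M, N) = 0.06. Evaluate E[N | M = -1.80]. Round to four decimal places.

12.0873

For a bivariate normal, E[N | M=x] = μ_N + ρ·(σ_N/σ_M)·(x − μ_M).
E[N | M=-1.80] = 11.86 + (0.06)·(5.05/3.20)·(-1.80 − (-4.20)) = 11.86 + (0.0946875)·(2.4) = 12.0873.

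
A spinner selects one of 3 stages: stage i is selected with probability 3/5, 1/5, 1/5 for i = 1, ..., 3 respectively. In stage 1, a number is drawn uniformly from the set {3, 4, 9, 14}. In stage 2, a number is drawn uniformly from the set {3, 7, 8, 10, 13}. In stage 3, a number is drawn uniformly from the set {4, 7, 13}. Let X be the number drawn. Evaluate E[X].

E[X | stage 1] = (3+4+9+14)/4 = 15/2.
E[X | stage 2] = (3+7+8+10+13)/5 = 41/5.
E[X | stage 3] = (4+7+13)/3 = 8.
E[X] = (3/5)·(15/2) + (1/5)·(41/5) + (1/5)·(8) = 387/50.

387/50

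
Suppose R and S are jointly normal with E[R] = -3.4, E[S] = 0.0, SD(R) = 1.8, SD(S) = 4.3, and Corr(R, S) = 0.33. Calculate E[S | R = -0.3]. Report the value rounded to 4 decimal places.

The regression of S on R has slope ρ·σ_S/σ_R and passes through (μ_R, μ_S).
E[S | R=-0.3] = 0.0 + (0.33)·(4.3/1.8)·(-0.3 − (-3.4)) = 0.0 + (0.78833)·(3.1) = 2.4438.

2.4438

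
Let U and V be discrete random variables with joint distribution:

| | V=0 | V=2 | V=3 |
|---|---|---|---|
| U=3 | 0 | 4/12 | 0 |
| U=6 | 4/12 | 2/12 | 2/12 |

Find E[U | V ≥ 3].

P(V ≥ 3) = 1/6.
Σ U·P over the event = 6·(2/12) = 1.
E[U | V ≥ 3] = (1) / (1/6) = 6.

6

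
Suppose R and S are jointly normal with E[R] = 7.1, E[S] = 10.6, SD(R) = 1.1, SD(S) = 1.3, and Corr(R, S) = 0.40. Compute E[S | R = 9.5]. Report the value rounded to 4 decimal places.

For a bivariate normal, E[S | R=x] = μ_S + ρ·(σ_S/σ_R)·(x − μ_R).
E[S | R=9.5] = 10.6 + (0.40)·(1.3/1.1)·(9.5 − (7.1)) = 10.6 + (0.472727)·(2.4) = 11.7345.

11.7345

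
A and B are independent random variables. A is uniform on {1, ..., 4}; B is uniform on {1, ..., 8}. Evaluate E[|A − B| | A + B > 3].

P(A + B > 3) = 29/32.
Summing |A−B|·P(x,y) over outcomes with A + B > 3 gives 41/16.
E[|A − B| | A + B > 3] = (41/16) / (29/32) = 82/29.

82/29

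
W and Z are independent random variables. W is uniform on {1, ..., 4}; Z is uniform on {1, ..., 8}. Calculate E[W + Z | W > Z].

P(W > Z) = 3/16.
Summing (W+Z)·P(x,y) over outcomes with W > Z gives 15/16.
E[W + Z | W > Z] = (15/16) / (3/16) = 5.

5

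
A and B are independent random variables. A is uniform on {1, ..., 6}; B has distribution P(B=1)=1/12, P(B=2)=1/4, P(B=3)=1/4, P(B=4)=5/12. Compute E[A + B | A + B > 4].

P(A + B > 4) = 5/6.
Summing (A+B)·P(x,y) over outcomes with A + B > 4 gives 71/12.
E[A + B | A + B > 4] = (71/12) / (5/6) = 71/10.

71/10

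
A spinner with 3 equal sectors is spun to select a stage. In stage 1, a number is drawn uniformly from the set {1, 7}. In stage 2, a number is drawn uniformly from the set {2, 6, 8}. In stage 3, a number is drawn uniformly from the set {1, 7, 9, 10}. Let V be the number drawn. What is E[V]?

193/36

E[V | stage 1] = (1+7)/2 = 4.
E[V | stage 2] = (2+6+8)/3 = 16/3.
E[V | stage 3] = (1+7+9+10)/4 = 27/4.
By the law of total expectation,
E[V] = (1/3)·(4) + (1/3)·(16/3) + (1/3)·(27/4) = 193/36.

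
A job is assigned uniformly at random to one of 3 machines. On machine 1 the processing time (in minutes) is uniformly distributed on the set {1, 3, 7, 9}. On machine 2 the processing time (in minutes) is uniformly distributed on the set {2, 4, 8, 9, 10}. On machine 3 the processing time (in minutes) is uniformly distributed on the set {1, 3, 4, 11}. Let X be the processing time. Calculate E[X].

109/20

E[X | machine 1] = (1+3+7+9)/4 = 5.
E[X | machine 2] = (2+4+8+9+10)/5 = 33/5.
E[X | machine 3] = (1+3+4+11)/4 = 19/4.
E[X] = (1/3)·(5) + (1/3)·(33/5) + (1/3)·(19/4) = 109/20.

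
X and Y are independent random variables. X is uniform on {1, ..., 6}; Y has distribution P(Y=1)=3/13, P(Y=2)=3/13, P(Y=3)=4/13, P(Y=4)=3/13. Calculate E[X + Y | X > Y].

P(X > Y) = 15/26.
Summing (X+Y)·P(x,y) over outcomes with X > Y gives 51/13.
E[X + Y | X > Y] = (51/13) / (15/26) = 34/5.

34/5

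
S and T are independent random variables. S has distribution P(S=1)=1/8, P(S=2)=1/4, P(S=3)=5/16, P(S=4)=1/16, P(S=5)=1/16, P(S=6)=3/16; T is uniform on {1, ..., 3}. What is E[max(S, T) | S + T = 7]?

27/5

P(S + T = 7) = 5/48.
Summing max(S,T)·P(x,y) over outcomes with S + T = 7 gives 9/16.
E[max(S, T) | S + T = 7] = (9/16) / (5/48) = 27/5.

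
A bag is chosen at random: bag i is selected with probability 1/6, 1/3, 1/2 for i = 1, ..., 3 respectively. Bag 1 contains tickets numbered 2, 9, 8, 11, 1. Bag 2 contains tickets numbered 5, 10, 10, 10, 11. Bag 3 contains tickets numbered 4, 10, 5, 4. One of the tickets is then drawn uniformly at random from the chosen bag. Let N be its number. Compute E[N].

279/40

E[N | bag 1] = (2+9+8+11+1)/5 = 31/5.
E[N | bag 2] = (5+10+10+10+11)/5 = 46/5.
E[N | bag 3] = (4+10+5+4)/4 = 23/4.
By the law of total expectation,
E[N] = (1/6)·(31/5) + (1/3)·(46/5) + (1/2)·(23/4) = 279/40.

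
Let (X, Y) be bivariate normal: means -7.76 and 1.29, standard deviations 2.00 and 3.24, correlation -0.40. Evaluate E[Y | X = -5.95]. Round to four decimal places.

For a bivariate normal, E[Y | X=x] = μ_Y + ρ·(σ_Y/σ_X)·(x − μ_X).
E[Y | X=-5.95] = 1.29 + (-0.40)·(3.24/2.00)·(-5.95 − (-7.76)) = 1.29 + (-0.648)·(1.81) = 0.1171.

0.1171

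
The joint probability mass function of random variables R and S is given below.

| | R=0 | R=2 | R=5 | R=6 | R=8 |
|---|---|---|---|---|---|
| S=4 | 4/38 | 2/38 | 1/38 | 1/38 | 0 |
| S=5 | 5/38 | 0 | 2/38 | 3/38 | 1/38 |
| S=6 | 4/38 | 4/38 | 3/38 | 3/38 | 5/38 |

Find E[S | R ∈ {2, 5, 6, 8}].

136/25

P(R ∈ {2, 5, 6, 8}) = 25/38.
Summing S·P(R=x,S=y) over the conditioning event gives 68/19.
E[S | R ∈ {2, 5, 6, 8}] = (68/19) / (25/38) = 136/25.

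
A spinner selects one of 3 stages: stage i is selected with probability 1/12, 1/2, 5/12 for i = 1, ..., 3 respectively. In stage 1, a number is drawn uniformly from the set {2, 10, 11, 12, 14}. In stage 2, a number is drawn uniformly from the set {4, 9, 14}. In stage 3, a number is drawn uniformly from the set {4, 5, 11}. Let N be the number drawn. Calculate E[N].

E[N | stage 1] = (2+10+11+12+14)/5 = 49/5.
E[N | stage 2] = (4+9+14)/3 = 9.
E[N | stage 3] = (4+5+11)/3 = 20/3.
E[N] = (1/12)·(49/5) + (1/2)·(9) + (5/12)·(20/3) = 1457/180.

1457/180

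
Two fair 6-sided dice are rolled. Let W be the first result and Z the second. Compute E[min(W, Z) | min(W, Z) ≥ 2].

P(min(W, Z) ≥ 2) = 25/36.
Summing min(W,Z)·P(x,y) over outcomes with min(W, Z) ≥ 2 gives 20/9.
E[min(W, Z) | min(W, Z) ≥ 2] = (20/9) / (25/36) = 16/5.

16/5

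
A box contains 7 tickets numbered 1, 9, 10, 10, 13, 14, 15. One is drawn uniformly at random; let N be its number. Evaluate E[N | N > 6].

P(N > 6) = 6/7.
Σ over the event: 9·1/7 + 10·2/7 + 13·1/7 + 14·1/7 + 15·1/7 = 71/7.
E[N | N > 6] = (71/7) / (6/7) = 71/6.

71/6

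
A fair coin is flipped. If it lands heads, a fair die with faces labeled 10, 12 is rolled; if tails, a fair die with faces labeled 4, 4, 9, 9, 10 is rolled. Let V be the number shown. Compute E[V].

91/10

E[V | heads] = (10+12)/2 = 11.
E[V | tails] = (4+4+9+9+10)/5 = 36/5.
By the law of total expectation,
E[V] = (1/2)·(11) + (1/2)·(36/5) = 91/10.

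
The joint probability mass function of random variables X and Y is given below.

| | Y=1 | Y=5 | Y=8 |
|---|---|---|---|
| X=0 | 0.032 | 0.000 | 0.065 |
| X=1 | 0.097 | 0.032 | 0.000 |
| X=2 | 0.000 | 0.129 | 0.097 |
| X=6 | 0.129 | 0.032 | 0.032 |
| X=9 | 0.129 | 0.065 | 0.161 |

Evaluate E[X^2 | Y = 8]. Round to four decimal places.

41.0732

P(Y = 8) = 0.355.
Σ X^2·P over the event = 0·(0.065) + 4·(0.097) + 36·(0.032) + 81·(0.161) = 14.581.
E[X^2 | Y = 8] = (14.581) / (0.355) = 41.0732.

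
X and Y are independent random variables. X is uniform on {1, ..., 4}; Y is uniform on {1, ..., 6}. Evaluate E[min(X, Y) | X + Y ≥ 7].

Outcomes with X + Y ≥ 7: (1,6), (2,5), (2,6), (3,4), (3,5), (3,6), (4,3), (4,4), (4,5), (4,6), each with probability 1/24.
E[min(X, Y) | X + Y ≥ 7] = (1 + 2 + 2 + 3 + 3 + 3 + 3 + 4 + 4 + 4) / 10 = 29/10.

29/10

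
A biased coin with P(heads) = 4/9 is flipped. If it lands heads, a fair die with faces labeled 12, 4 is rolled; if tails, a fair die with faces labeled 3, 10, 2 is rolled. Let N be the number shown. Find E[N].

E[N | heads] = (12+4)/2 = 8.
E[N | tails] = (3+10+2)/3 = 5.
By the law of total expectation,
E[N] = (4/9)·(8) + (5/9)·(5) = 19/3.

19/3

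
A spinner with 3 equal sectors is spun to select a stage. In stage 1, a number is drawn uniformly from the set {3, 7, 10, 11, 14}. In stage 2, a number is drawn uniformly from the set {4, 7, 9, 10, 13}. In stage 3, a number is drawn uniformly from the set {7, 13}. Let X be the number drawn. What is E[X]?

46/5

E[X | stage 1] = (3+7+10+11+14)/5 = 9.
E[X | stage 2] = (4+7+9+10+13)/5 = 43/5.
E[X | stage 3] = (7+13)/2 = 10.
By the law of total expectation,
E[X] = (1/3)·(9) + (1/3)·(43/5) + (1/3)·(10) = 46/5.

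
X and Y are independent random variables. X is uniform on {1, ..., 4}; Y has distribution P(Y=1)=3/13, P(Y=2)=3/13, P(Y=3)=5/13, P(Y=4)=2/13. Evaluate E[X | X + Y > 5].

P(X + Y > 5) = 19/52.
Summing X·P(x,y) over outcomes with X + Y > 5 gives 5/4.
E[X | X + Y > 5] = (5/4) / (19/52) = 65/19.

65/19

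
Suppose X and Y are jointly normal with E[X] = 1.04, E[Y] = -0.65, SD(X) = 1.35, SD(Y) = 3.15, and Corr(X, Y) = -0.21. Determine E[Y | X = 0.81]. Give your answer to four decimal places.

-0.5373

The regression of Y on X has slope ρ·σ_Y/σ_X and passes through (μ_X, μ_Y).
E[Y | X=0.81] = -0.65 + (-0.21)·(3.15/1.35)·(0.81 − (1.04)) = -0.65 + (-0.49)·(-0.23) = -0.5373.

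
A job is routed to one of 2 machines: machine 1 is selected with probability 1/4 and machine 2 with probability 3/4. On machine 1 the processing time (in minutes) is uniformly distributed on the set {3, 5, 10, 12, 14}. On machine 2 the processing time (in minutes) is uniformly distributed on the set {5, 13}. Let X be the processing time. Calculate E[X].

E[X | machine 1] = (3+5+10+12+14)/5 = 44/5.
E[X | machine 2] = (5+13)/2 = 9.
E[X] = (1/4)·(44/5) + (3/4)·(9) = 179/20.

179/20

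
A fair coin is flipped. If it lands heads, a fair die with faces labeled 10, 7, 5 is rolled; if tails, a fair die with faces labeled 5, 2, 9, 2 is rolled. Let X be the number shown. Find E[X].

E[X | heads] = (10+7+5)/3 = 22/3.
E[X | tails] = (5+2+9+2)/4 = 9/2.
E[X] = (1/2)·(22/3) + (1/2)·(9/2) = 71/12.

71/12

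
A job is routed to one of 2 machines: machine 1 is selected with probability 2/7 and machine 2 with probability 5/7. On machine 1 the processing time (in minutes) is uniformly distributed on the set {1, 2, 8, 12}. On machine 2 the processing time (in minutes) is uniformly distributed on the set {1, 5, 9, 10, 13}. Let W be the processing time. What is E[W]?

E[W | machine 1] = (1+2+8+12)/4 = 23/4.
E[W | machine 2] = (1+5+9+10+13)/5 = 38/5.
By the law of total expectation,
E[W] = (2/7)·(23/4) + (5/7)·(38/5) = 99/14.

99/14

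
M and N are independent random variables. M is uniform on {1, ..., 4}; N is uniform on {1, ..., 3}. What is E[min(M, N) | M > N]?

P(M > N) = 1/2.
Summing min(M,N)·P(x,y) over outcomes with M > N gives 5/6.
E[min(M, N) | M > N] = (5/6) / (1/2) = 5/3.

5/3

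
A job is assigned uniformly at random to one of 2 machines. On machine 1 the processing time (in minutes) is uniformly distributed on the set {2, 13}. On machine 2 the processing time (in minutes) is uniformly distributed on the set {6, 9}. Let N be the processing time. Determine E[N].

E[N | machine 1] = (2+13)/2 = 15/2.
E[N | machine 2] = (6+9)/2 = 15/2.
By the law of total expectation,
E[N] = (1/2)·(15/2) + (1/2)·(15/2) = 15/2.

15/2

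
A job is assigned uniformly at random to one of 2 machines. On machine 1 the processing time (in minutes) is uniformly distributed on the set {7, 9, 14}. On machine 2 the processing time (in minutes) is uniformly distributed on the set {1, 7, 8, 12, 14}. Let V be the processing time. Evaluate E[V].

E[V | machine 1] = (7+9+14)/3 = 10.
E[V | machine 2] = (1+7+8+12+14)/5 = 42/5.
By the law of total expectation,
E[V] = (1/2)·(10) + (1/2)·(42/5) = 46/5.

46/5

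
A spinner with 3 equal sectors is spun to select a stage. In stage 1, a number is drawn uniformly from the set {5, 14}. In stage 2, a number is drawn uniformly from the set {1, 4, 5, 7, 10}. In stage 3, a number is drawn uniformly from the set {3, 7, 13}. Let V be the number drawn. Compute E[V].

677/90

E[V | stage 1] = (5+14)/2 = 19/2.
E[V | stage 2] = (1+4+5+7+10)/5 = 27/5.
E[V | stage 3] = (3+7+13)/3 = 23/3.
By the law of total expectation,
E[V] = (1/3)·(19/2) + (1/3)·(27/5) + (1/3)·(23/3) = 677/90.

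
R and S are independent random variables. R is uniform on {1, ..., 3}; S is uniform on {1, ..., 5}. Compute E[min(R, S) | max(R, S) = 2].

4/3

P(max(R, S) = 2) = 1/5.
Summing min(R,S)·P(x,y) over outcomes with max(R, S) = 2 gives 4/15.
E[min(R, S) | max(R, S) = 2] = (4/15) / (1/5) = 4/3.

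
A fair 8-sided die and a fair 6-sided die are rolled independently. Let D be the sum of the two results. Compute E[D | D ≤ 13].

370/47

P(D ≤ 13) = 47/48.
E[D | D ≤ 13] = (185/24) / (47/48) = 370/47.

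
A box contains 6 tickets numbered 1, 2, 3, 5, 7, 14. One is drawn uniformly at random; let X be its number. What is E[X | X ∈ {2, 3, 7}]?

4

P(X ∈ {2, 3, 7}) = 1/2.
Σ over the event: 2·1/6 + 3·1/6 + 7·1/6 = 2.
E[X | X ∈ {2, 3, 7}] = (2) / (1/2) = 4.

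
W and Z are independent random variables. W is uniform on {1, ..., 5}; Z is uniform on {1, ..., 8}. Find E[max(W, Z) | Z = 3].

18/5

Outcomes with Z = 3: (1,3), (2,3), (3,3), (4,3), (5,3), each with probability 1/40.
E[max(W, Z) | Z = 3] = (3 + 3 + 3 + 4 + 5) / 5 = 18/5.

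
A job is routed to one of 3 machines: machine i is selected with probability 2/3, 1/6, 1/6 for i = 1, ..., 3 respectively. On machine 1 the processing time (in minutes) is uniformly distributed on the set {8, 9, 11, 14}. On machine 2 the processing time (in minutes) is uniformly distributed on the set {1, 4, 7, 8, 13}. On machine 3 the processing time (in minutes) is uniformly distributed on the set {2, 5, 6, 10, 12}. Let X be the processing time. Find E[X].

139/15

E[X | machine 1] = (8+9+11+14)/4 = 21/2.
E[X | machine 2] = (1+4+7+8+13)/5 = 33/5.
E[X | machine 3] = (2+5+6+10+12)/5 = 7.
E[X] = (2/3)·(21/2) + (1/6)·(33/5) + (1/6)·(7) = 139/15.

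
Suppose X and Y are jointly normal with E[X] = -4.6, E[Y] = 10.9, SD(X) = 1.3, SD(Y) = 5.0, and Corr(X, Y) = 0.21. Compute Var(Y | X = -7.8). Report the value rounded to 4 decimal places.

23.8975

The conditional variance in a bivariate normal is σ_Y²(1 − ρ²), independent of x.
Var(Y | X=-7.8) = (5.0)²·(1 − (0.21)²) = 25·0.9559 = 23.8975.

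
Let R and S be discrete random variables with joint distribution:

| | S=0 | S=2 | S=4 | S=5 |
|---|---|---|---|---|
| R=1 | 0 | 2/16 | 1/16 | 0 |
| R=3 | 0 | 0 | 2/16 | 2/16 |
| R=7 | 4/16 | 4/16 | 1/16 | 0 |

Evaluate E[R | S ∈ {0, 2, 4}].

P(S ∈ {0, 2, 4}) = 7/8.
Σ R·P over the event = 1·(2/16) + 1·(1/16) + 3·(2/16) + 7·(4/16) + 7·(4/16) + 7·(1/16) = 9/2.
E[R | S ∈ {0, 2, 4}] = (9/2) / (7/8) = 36/7.

36/7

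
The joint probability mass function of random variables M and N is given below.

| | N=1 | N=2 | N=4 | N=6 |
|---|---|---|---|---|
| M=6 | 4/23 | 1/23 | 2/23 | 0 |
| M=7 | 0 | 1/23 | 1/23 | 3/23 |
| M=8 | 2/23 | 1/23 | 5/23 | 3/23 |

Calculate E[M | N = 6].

15/2

P(N = 6) = 6/23.
Σ M·P over the event = 7·(3/23) + 8·(3/23) = 45/23.
E[M | N = 6] = (45/23) / (6/23) = 15/2.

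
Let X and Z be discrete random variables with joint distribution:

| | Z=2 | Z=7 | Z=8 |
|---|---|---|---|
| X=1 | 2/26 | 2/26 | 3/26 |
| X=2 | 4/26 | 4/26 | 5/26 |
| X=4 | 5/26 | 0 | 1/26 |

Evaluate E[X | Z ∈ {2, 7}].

40/17

P(Z ∈ {2, 7}) = 17/26.
Σ X·P over the event = 1·(2/26) + 1·(2/26) + 2·(4/26) + 2·(4/26) + 4·(5/26) = 20/13.
E[X | Z ∈ {2, 7}] = (20/13) / (17/26) = 40/17.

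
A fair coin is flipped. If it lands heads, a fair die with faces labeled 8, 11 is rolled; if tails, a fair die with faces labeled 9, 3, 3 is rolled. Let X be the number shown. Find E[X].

E[X | heads] = (8+11)/2 = 19/2.
E[X | tails] = (9+3+3)/3 = 5.
By the law of total expectation,
E[X] = (1/2)·(19/2) + (1/2)·(5) = 29/4.

29/4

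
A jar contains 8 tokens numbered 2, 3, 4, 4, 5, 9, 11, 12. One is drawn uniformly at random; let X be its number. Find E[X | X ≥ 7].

32/3

P(X ≥ 7) = 3/8.
Σ over the event: 9·1/8 + 11·1/8 + 12·1/8 = 4.
E[X | X ≥ 7] = (4) / (3/8) = 32/3.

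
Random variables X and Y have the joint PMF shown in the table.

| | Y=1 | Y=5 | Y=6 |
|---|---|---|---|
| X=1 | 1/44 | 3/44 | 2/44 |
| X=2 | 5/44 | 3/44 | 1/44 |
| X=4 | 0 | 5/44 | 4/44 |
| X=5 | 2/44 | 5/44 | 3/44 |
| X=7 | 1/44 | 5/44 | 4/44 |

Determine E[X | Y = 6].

P(Y = 6) = 7/22.
Summing X·P(X=x,Y=y) over the conditioning event gives 63/44.
E[X | Y = 6] = (63/44) / (7/22) = 9/2.

9/2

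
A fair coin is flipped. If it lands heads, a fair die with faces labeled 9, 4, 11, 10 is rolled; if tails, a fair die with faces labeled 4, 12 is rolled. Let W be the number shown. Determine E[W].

33/4

E[W | heads] = (9+4+11+10)/4 = 17/2.
E[W | tails] = (4+12)/2 = 8.
E[W] = (1/2)·(17/2) + (1/2)·(8) = 33/4.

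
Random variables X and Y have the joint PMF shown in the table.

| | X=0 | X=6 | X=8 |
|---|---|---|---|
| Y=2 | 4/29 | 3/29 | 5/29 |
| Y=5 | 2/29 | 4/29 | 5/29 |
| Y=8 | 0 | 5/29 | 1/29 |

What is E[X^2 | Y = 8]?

P(Y = 8) = 6/29.
Σ X^2·P over the event = 36·(5/29) + 64·(1/29) = 244/29.
E[X^2 | Y = 8] = (244/29) / (6/29) = 122/3.

122/3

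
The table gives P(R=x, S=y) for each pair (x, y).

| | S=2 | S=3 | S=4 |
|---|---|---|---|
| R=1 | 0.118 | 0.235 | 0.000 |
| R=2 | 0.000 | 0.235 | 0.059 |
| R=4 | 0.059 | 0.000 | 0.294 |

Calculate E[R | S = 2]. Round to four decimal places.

P(S = 2) = 0.177.
Σ R·P over the event = 1·(0.118) + 4·(0.059) = 0.354.
E[R | S = 2] = (0.354) / (0.177) = 2.0000.

2.0000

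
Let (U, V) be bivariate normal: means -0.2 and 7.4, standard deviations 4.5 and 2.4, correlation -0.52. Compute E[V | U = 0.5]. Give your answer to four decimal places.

E[V | U=x] = μ_V + ρ(σ_V/σ_U)(x − μ_U) for jointly normal variables.
E[V | U=0.5] = 7.4 + (-0.52)·(2.4/4.5)·(0.5 − (-0.2)) = 7.4 + (-0.27733)·(0.7) = 7.2059.

7.2059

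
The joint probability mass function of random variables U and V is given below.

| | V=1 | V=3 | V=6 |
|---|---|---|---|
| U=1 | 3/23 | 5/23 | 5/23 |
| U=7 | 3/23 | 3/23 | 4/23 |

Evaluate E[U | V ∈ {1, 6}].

P(V ∈ {1, 6}) = 15/23.
Σ U·P over the event = 1·(3/23) + 1·(5/23) + 7·(3/23) + 7·(4/23) = 57/23.
E[U | V ∈ {1, 6}] = (57/23) / (15/23) = 19/5.

19/5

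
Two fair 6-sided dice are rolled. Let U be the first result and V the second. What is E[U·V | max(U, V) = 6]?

216/11

P(max(U, V) = 6) = 11/36.
Summing UV·P(x,y) over outcomes with max(U, V) = 6 gives 6.
E[U·V | max(U, V) = 6] = (6) / (11/36) = 216/11.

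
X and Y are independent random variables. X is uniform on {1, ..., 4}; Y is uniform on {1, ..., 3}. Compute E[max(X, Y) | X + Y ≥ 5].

7/2

P(X + Y ≥ 5) = 1/2.
Summing max(X,Y)·P(x,y) over outcomes with X + Y ≥ 5 gives 7/4.
E[max(X, Y) | X + Y ≥ 5] = (7/4) / (1/2) = 7/2.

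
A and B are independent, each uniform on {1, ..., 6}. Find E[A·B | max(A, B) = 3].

Outcomes with max(A, B) = 3: (1,3), (2,3), (3,1), (3,2), (3,3), each with probability 1/36.
E[A·B | max(A, B) = 3] = (3 + 6 + 3 + 6 + 9) / 5 = 27/5.

27/5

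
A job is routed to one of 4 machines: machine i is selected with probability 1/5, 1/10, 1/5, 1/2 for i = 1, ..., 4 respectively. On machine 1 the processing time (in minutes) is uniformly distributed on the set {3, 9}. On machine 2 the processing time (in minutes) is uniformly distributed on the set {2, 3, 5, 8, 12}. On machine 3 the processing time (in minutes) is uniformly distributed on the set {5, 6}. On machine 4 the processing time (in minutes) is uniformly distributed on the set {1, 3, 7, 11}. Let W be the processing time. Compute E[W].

E[W | machine 1] = (3+9)/2 = 6.
E[W | machine 2] = (2+3+5+8+12)/5 = 6.
E[W | machine 3] = (5+6)/2 = 11/2.
E[W | machine 4] = (1+3+7+11)/4 = 11/2.
By the law of total expectation,
E[W] = (1/5)·(6) + (1/10)·(6) + (1/5)·(11/2) + (1/2)·(11/2) = 113/20.

113/20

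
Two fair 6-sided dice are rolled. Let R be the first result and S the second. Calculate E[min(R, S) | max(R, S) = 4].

Outcomes with max(R, S) = 4: (1,4), (2,4), (3,4), (4,1), (4,2), (4,3), (4,4), each with probability 1/36.
E[min(R, S) | max(R, S) = 4] = (1 + 2 + 3 + 1 + 2 + 3 + 4) / 7 = 16/7.

16/7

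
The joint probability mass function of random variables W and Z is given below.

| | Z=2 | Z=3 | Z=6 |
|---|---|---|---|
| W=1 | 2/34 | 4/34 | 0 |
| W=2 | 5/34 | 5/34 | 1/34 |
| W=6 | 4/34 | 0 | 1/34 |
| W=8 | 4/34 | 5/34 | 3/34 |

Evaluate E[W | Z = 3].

27/7

P(Z = 3) = 7/17.
Summing W·P(W=x,Z=y) over the conditioning event gives 27/17.
E[W | Z = 3] = (27/17) / (7/17) = 27/7.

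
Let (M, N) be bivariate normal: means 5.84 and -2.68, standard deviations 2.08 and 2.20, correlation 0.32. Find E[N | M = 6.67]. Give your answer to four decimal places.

-2.3991

For a bivariate normal, E[N | M=x] = μ_N + ρ·(σ_N/σ_M)·(x − μ_M).
E[N | M=6.67] = -2.68 + (0.32)·(2.20/2.08)·(6.67 − (5.84)) = -2.68 + (0.33846)·(0.83) = -2.3991.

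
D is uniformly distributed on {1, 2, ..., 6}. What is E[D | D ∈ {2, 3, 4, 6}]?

P(D ∈ {2, 3, 4, 6}) = 2/3.
Σ over the event: 2·1/6 + 3·1/6 + 4·1/6 + 6·1/6 = 5/2.
E[D | D ∈ {2, 3, 4, 6}] = (5/2) / (2/3) = 15/4.

15/4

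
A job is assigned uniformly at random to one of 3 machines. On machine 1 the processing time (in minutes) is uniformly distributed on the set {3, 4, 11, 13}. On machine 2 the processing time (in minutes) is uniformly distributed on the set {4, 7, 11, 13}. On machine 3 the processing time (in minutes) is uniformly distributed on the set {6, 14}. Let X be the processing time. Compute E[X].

53/6

E[X | machine 1] = (3+4+11+13)/4 = 31/4.
E[X | machine 2] = (4+7+11+13)/4 = 35/4.
E[X | machine 3] = (6+14)/2 = 10.
By the law of total expectation,
E[X] = (1/3)·(31/4) + (1/3)·(35/4) + (1/3)·(10) = 53/6.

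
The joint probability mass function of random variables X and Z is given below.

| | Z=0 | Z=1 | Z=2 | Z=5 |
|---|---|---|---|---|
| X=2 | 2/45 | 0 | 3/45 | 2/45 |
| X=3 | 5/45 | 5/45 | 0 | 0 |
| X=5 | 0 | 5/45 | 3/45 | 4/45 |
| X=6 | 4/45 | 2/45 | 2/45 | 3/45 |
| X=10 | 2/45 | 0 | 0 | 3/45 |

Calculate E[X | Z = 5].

6

P(Z = 5) = 4/15.
Σ X·P over the event = 2·(2/45) + 5·(4/45) + 6·(3/45) + 10·(3/45) = 8/5.
E[X | Z = 5] = (8/5) / (4/15) = 6.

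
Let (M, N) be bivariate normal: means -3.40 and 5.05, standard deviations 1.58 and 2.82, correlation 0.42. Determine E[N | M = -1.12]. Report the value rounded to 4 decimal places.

6.7591

The regression of N on M has slope ρ·σ_N/σ_M and passes through (μ_M, μ_N).
E[N | M=-1.12] = 5.05 + (0.42)·(2.82/1.58)·(-1.12 − (-3.40)) = 5.05 + (0.74962)·(2.28) = 6.7591.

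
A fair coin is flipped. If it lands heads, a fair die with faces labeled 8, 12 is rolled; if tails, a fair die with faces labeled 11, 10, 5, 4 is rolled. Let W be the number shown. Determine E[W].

35/4

E[W | heads] = (8+12)/2 = 10.
E[W | tails] = (11+10+5+4)/4 = 15/2.
By the law of total expectation,
E[W] = (1/2)·(10) + (1/2)·(15/2) = 35/4.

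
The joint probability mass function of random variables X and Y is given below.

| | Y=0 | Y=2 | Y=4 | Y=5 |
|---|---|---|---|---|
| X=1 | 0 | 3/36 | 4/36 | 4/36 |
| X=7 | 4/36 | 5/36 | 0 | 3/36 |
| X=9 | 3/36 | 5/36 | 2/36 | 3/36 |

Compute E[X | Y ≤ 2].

P(Y ≤ 2) = 5/9.
Σ X·P over the event = 1·(3/36) + 7·(4/36) + 7·(5/36) + 9·(3/36) + 9·(5/36) = 23/6.
E[X | Y ≤ 2] = (23/6) / (5/9) = 69/10.

69/10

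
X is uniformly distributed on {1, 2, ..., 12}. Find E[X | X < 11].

Given X < 11, X is equally likely to be any of {1, 2, 3, 4, 5, 6, 7, 8, 9, 10}.
E[X | X < 11] = (1 + 2 + 3 + 4 + 5 + 6 + 7 + 8 + 9 + 10) / 10 = 11/2.

11/2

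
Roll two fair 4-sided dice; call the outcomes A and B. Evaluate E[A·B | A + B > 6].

Outcomes with A + B > 6: (3,4), (4,3), (4,4), each with probability 1/16.
E[A·B | A + B > 6] = (12 + 12 + 16) / 3 = 40/3.

40/3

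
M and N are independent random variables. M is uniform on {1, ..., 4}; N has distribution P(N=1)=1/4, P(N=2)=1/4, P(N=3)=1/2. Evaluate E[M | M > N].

P(M > N) = 7/16.
Summing M·P(x,y) over outcomes with M > N gives 3/2.
E[M | M > N] = (3/2) / (7/16) = 24/7.

24/7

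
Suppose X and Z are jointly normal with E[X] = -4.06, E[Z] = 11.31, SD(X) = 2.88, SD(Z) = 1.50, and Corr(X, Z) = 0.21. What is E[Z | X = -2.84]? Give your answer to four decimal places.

11.4434

For a bivariate normal, E[Z | X=x] = μ_Z + ρ·(σ_Z/σ_X)·(x − μ_X).
E[Z | X=-2.84] = 11.31 + (0.21)·(1.50/2.88)·(-2.84 − (-4.06)) = 11.31 + (0.10938)·(1.22) = 11.4434.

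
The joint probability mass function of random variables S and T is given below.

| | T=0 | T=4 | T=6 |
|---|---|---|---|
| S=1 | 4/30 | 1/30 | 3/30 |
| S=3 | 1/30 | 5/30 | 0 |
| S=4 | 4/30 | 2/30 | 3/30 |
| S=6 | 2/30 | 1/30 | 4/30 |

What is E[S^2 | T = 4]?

P(T = 4) = 3/10.
Summing S^2·P(S=x,T=y) over the conditioning event gives 19/5.
E[S^2 | T = 4] = (19/5) / (3/10) = 38/3.

38/3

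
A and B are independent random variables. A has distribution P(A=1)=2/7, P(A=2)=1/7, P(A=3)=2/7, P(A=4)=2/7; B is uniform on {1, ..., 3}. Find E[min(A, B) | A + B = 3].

P(A + B = 3) = 1/7.
Summing min(A,B)·P(x,y) over outcomes with A + B = 3 gives 1/7.
E[min(A, B) | A + B = 3] = (1/7) / (1/7) = 1.

1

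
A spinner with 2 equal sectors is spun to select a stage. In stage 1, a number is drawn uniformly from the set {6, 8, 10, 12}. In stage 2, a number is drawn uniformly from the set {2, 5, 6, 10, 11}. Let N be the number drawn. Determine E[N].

79/10

E[N | stage 1] = (6+8+10+12)/4 = 9.
E[N | stage 2] = (2+5+6+10+11)/5 = 34/5.
By the law of total expectation,
E[N] = (1/2)·(9) + (1/2)·(34/5) = 79/10.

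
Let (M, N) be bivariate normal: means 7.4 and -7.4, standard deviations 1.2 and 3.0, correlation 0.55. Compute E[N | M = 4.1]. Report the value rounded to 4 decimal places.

For a bivariate normal, E[N | M=x] = μ_N + ρ·(σ_N/σ_M)·(x − μ_M).
E[N | M=4.1] = -7.4 + (0.55)·(3.0/1.2)·(4.1 − (7.4)) = -7.4 + (1.375)·(-3.3) = -11.9375.

-11.9375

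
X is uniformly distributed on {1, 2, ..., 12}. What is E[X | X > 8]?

Given X > 8, X is equally likely to be any of {9, 10, 11, 12}.
E[X | X > 8] = (9 + 10 + 11 + 12) / 4 = 21/2.

21/2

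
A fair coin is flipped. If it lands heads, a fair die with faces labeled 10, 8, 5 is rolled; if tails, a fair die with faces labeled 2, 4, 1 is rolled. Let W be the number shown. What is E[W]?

E[W | heads] = (10+8+5)/3 = 23/3.
E[W | tails] = (2+4+1)/3 = 7/3.
E[W] = (1/2)·(23/3) + (1/2)·(7/3) = 5.

5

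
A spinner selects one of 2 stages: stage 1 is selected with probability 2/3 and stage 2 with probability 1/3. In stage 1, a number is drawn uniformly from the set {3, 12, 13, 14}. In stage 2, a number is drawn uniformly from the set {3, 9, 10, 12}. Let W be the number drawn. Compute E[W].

59/6

E[W | stage 1] = (3+12+13+14)/4 = 21/2.
E[W | stage 2] = (3+9+10+12)/4 = 17/2.
E[W] = (2/3)·(21/2) + (1/3)·(17/2) = 59/6.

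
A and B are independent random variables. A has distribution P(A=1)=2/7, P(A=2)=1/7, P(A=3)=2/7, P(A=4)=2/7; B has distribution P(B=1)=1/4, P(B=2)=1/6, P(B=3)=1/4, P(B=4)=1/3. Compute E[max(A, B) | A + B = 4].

P(A + B = 4) = 1/6.
Summing max(A,B)·P(x,y) over outcomes with A + B = 4 gives 10/21.
E[max(A, B) | A + B = 4] = (10/21) / (1/6) = 20/7.

20/7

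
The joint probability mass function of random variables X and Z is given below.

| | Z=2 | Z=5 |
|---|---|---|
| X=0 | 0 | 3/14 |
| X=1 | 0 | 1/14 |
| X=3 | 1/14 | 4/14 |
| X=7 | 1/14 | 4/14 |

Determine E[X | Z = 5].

41/12

P(Z = 5) = 6/7.
Σ X·P over the event = 0·(3/14) + 1·(1/14) + 3·(4/14) + 7·(4/14) = 41/14.
E[X | Z = 5] = (41/14) / (6/7) = 41/12.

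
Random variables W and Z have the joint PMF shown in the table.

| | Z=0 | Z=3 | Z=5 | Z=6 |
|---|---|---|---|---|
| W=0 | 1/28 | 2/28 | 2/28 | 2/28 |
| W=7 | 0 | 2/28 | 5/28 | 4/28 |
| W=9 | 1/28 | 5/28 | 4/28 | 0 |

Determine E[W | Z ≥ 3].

P(Z ≥ 3) = 13/14.
Σ W·P over the event = 0·(2/28) + 0·(2/28) + 0·(2/28) + 7·(2/28) + 7·(5/28) + 7·(4/28) + 9·(5/28) + 9·(4/28) = 79/14.
E[W | Z ≥ 3] = (79/14) / (13/14) = 79/13.

79/13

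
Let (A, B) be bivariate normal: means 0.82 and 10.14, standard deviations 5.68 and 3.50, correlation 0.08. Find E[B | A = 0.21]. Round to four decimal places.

For a bivariate normal, E[B | A=x] = μ_B + ρ·(σ_B/σ_A)·(x − μ_A).
E[B | A=0.21] = 10.14 + (0.08)·(3.50/5.68)·(0.21 − (0.82)) = 10.14 + (0.049296)·(-0.61) = 10.1099.

10.1099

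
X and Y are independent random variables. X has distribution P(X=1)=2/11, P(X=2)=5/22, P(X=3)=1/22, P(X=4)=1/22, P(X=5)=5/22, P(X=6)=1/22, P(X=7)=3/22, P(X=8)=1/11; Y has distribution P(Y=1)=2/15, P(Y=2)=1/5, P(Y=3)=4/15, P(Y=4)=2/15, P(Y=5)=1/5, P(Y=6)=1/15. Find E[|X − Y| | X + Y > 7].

P(X + Y > 7) = 51/110.
Summing |X−Y|·P(x,y) over outcomes with X + Y > 7 gives 43/33.
E[|X − Y| | X + Y > 7] = (43/33) / (51/110) = 430/153.

430/153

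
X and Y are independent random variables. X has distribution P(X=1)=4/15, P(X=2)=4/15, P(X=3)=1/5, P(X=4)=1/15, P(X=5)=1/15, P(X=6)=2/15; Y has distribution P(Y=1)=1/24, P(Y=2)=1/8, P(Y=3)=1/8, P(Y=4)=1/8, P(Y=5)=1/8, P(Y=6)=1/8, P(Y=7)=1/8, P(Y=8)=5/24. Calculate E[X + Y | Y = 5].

P(Y = 5) = 1/8.
Summing (X+Y)·P(x,y) over outcomes with Y = 5 gives 39/40.
E[X + Y | Y = 5] = (39/40) / (1/8) = 39/5.

39/5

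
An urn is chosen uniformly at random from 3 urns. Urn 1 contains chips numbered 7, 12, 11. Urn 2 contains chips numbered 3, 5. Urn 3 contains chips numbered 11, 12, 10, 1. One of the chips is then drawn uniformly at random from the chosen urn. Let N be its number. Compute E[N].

E[N | urn 1] = (7+12+11)/3 = 10.
E[N | urn 2] = (3+5)/2 = 4.
E[N | urn 3] = (11+12+10+1)/4 = 17/2.
By the law of total expectation,
E[N] = (1/3)·(10) + (1/3)·(4) + (1/3)·(17/2) = 15/2.

15/2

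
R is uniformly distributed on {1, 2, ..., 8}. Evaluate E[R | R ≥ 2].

5

Given R ≥ 2, R is equally likely to be any of {2, 3, 4, 5, 6, 7, 8}.
E[R | R ≥ 2] = (2 + 3 + 4 + 5 + 6 + 7 + 8) / 7 = 5.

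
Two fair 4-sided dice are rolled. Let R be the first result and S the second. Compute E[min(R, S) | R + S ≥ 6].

Outcomes with R + S ≥ 6: (2,4), (3,3), (3,4), (4,2), (4,3), (4,4), each with probability 1/16.
E[min(R, S) | R + S ≥ 6] = (2 + 3 + 3 + 2 + 3 + 4) / 6 = 17/6.

17/6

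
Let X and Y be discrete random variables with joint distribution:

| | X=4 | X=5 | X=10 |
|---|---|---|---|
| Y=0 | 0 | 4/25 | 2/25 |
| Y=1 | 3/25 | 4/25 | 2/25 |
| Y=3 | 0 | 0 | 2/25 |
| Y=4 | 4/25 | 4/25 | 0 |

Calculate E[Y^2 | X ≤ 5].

P(X ≤ 5) = 19/25.
Σ Y^2·P over the event = 1·(3/25) + 16·(4/25) + 0·(4/25) + 1·(4/25) + 16·(4/25) = 27/5.
E[Y^2 | X ≤ 5] = (27/5) / (19/25) = 135/19.

135/19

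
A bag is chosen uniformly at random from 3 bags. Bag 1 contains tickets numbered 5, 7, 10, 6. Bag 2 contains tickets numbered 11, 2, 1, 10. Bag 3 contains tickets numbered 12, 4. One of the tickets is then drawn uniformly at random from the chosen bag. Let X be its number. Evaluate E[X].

E[X | bag 1] = (5+7+10+6)/4 = 7.
E[X | bag 2] = (11+2+1+10)/4 = 6.
E[X | bag 3] = (12+4)/2 = 8.
By the law of total expectation,
E[X] = (1/3)·(7) + (1/3)·(6) + (1/3)·(8) = 7.

7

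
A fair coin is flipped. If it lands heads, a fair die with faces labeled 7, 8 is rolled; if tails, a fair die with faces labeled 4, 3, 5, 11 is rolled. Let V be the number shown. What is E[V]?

E[V | heads] = (7+8)/2 = 15/2.
E[V | tails] = (4+3+5+11)/4 = 23/4.
By the law of total expectation,
E[V] = (1/2)·(15/2) + (1/2)·(23/4) = 53/8.

53/8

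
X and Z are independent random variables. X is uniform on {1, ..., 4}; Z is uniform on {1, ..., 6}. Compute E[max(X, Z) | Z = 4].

Outcomes with Z = 4: (1,4), (2,4), (3,4), (4,4), each with probability 1/24.
E[max(X, Z) | Z = 4] = (4 + 4 + 4 + 4) / 4 = 4.

4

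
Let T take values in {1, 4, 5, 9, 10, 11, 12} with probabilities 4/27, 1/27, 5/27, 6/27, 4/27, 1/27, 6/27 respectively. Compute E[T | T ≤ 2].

P(T ≤ 2) = 4/27.
Σ over the event: 1·4/27 = 4/27.
E[T | T ≤ 2] = (4/27) / (4/27) = 1.

1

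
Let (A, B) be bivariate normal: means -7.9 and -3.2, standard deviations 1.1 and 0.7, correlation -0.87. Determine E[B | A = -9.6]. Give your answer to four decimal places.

-2.2588

The regression of B on A has slope ρ·σ_B/σ_A and passes through (μ_A, μ_B).
E[B | A=-9.6] = -3.2 + (-0.87)·(0.7/1.1)·(-9.6 − (-7.9)) = -3.2 + (-0.55364)·(-1.7) = -2.2588.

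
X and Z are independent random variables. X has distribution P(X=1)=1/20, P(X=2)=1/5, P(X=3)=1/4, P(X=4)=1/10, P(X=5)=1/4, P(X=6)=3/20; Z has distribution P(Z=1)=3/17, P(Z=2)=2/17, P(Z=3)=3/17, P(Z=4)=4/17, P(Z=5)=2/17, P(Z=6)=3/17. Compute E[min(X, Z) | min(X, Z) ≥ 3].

679/180

P(min(X, Z) ≥ 3) = 9/17.
Summing min(X,Z)·P(x,y) over outcomes with min(X, Z) ≥ 3 gives 679/340.
E[min(X, Z) | min(X, Z) ≥ 3] = (679/340) / (9/17) = 679/180.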